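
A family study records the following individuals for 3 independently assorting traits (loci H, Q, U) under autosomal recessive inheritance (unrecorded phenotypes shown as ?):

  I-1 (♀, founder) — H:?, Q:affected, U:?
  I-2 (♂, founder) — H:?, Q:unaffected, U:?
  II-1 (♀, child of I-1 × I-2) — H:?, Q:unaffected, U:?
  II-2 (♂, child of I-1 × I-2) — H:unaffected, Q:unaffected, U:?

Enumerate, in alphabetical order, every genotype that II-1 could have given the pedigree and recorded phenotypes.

H/I-1 ? ·: HH|Hh|hh
H/I-2 ? ·: HH|Hh|hh
H/II-1 ? I-1×I-2: HH|Hh|hh
H/II-2 un I-1×I-2: HH|Hh
⇒ H over [I-1,I-2,II-1,II-2]: 21 consistent
Q/I-1 aff ·: qq
Q/I-2 un ·: QQ|Qq
Q/II-1 un I-1×I-2: Qq
Q/II-2 un I-1×I-2: Qq
⇒ Q over [I-1,I-2,II-1,II-2]: 2 consistent
U/I-1 ? ·: UU|Uu|uu
U/I-2 ? ·: UU|Uu|uu
U/II-1 ? I-1×I-2: UU|Uu|uu
U/II-2 ? I-1×I-2: UU|Uu|uu
⇒ U over [I-1,I-2,II-1,II-2]: 29 consistent

II-1 ∈ {HH Qq UU, HH Qq Uu, HH Qq uu, Hh Qq UU, Hh Qq Uu, Hh Qq uu, hh Qq UU, hh Qq Uu, hh Qq uu}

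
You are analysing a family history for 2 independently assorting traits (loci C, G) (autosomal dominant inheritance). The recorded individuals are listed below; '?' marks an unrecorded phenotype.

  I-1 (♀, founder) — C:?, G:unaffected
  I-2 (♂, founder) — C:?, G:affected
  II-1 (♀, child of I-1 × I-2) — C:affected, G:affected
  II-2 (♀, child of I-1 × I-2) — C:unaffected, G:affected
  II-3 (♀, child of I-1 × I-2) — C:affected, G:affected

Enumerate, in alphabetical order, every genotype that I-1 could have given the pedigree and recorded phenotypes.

C/I-1 ? ·: cc|Cc
C/I-2 ? ·: cc|Cc
C/II-1 aff I-1×I-2: Cc|CC
C/II-2 un I-1×I-2: cc
C/II-3 aff I-1×I-2: Cc|CC
⇒ C over [I-1,I-2,II-1,II-2,II-3]: 6 consistent
G/I-1 un ·: gg
G/I-2 aff ·: Gg|GG
G/II-1 aff I-1×I-2: Gg
G/II-2 aff I-1×I-2: Gg
G/II-3 aff I-1×I-2: Gg
⇒ G over [I-1,I-2,II-1,II-2,II-3]: 2 consistent

I-1 ∈ {Cc gg, cc gg}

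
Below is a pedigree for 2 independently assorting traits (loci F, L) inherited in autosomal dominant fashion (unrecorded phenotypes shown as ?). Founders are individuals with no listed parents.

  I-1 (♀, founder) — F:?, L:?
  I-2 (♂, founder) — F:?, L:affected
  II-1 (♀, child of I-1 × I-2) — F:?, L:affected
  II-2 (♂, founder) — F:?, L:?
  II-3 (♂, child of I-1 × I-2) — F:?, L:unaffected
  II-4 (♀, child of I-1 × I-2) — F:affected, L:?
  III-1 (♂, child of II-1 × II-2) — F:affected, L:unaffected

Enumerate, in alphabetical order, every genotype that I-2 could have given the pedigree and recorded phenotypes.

I-2 ∈ {FF Ll, Ff Ll, ff Ll}

F/I-1 ? ·: ff|Ff|FF
F/I-2 ? ·: ff|Ff|FF
F/II-1 ? I-1×I-2: ff|Ff|FF
F/II-2 ? ·: ff|Ff|FF
F/II-3 ? I-1×I-2: ff|Ff|FF
F/II-4 aff I-1×I-2: Ff|FF
F/III-1 aff II-1×II-2: Ff|FF
⇒ F over [I-1,I-2,II-1,II-2,II-3,II-4,III-1]: 180 consistent
L/I-1 ? ·: ll|Ll
L/I-2 aff ·: Ll
L/II-1 aff I-1×I-2: Ll
L/II-2 ? ·: ll|Ll
L/II-3 un I-1×I-2: ll
L/II-4 ? I-1×I-2: ll|Ll|LL
L/III-1 un II-1×II-2: ll
⇒ L over [I-1,I-2,II-1,II-2,II-3,II-4,III-1]: 10 consistent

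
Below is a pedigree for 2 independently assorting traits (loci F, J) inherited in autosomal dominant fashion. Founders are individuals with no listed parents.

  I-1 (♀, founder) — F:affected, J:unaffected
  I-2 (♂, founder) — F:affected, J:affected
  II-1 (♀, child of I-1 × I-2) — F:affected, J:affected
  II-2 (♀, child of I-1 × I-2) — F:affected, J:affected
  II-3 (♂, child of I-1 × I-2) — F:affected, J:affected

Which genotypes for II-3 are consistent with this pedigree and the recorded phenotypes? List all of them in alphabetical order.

II-3 ∈ {FF Jj, Ff Jj}

F/I-1 aff ·: Ff|FF
F/I-2 aff ·: Ff|FF
F/II-1 aff I-1×I-2: Ff|FF
F/II-2 aff I-1×I-2: Ff|FF
F/II-3 aff I-1×I-2: Ff|FF
⇒ F over [I-1,I-2,II-1,II-2,II-3]: 25 consistent
J/I-1 un ·: jj
J/I-2 aff ·: Jj|JJ
J/II-1 aff I-1×I-2: Jj
J/II-2 aff I-1×I-2: Jj
J/II-3 aff I-1×I-2: Jj
⇒ J over [I-1,I-2,II-1,II-2,II-3]: 2 consistent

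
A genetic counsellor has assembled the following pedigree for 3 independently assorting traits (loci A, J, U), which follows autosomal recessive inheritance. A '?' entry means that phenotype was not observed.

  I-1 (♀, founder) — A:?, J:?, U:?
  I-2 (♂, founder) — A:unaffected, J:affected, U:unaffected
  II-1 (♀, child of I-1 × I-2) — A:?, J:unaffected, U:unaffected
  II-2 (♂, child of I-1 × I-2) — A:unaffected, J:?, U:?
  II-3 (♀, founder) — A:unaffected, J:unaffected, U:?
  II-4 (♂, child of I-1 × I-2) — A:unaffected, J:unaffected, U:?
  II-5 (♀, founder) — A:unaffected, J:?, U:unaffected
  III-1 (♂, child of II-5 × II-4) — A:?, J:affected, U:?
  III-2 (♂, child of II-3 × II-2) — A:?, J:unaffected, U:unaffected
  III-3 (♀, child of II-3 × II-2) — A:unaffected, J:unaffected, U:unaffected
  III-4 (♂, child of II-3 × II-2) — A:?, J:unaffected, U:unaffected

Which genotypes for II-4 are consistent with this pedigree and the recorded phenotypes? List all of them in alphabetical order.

II-4 ∈ {AA Jj UU, AA Jj Uu, AA Jj uu, Aa Jj UU, Aa Jj Uu, Aa Jj uu}

A/I-1 ? ·: AA|Aa|aa
A/I-2 un ·: AA|Aa
A/II-1 ? I-1×I-2: AA|Aa|aa
A/II-2 un I-1×I-2: AA|Aa
A/II-3 un ·: AA|Aa
A/II-4 un I-1×I-2: AA|Aa
A/II-5 un ·: AA|Aa
A/III-1 ? II-5×II-4: AA|Aa|aa
A/III-2 ? II-3×II-2: AA|Aa|aa
A/III-3 un II-3×II-2: AA|Aa
A/III-4 ? II-3×II-2: AA|Aa|aa
⇒ A over [I-1,I-2,II-1,II-2,II-3,II-4,II-5,III-1,III-2,III-3,III-4]: 2377 consistent
J/I-1 ? ·: JJ|Jj
J/I-2 aff ·: jj
J/II-1 un I-1×I-2: Jj
J/II-2 ? I-1×I-2: Jj|jj
J/II-3 un ·: JJ|Jj
J/II-4 un I-1×I-2: Jj
J/II-5 ? ·: Jj|jj
J/III-1 aff II-5×II-4: jj
J/III-2 un II-3×II-2: JJ|Jj
J/III-3 un II-3×II-2: JJ|Jj
J/III-4 un II-3×II-2: JJ|Jj
⇒ J over [I-1,I-2,II-1,II-2,II-3,II-4,II-5,III-1,III-2,III-3,III-4]: 68 consistent
U/I-1 ? ·: UU|Uu|uu
U/I-2 un ·: UU|Uu
U/II-1 un I-1×I-2: UU|Uu
U/II-2 ? I-1×I-2: UU|Uu|uu
U/II-3 ? ·: UU|Uu|uu
U/II-4 ? I-1×I-2: UU|Uu|uu
U/II-5 un ·: UU|Uu
U/III-1 ? II-5×II-4: UU|Uu|uu
U/III-2 un II-3×II-2: UU|Uu
U/III-3 un II-3×II-2: UU|Uu
U/III-4 un II-3×II-2: UU|Uu
⇒ U over [I-1,I-2,II-1,II-2,II-3,II-4,II-5,III-1,III-2,III-3,III-4]: 1769 consistent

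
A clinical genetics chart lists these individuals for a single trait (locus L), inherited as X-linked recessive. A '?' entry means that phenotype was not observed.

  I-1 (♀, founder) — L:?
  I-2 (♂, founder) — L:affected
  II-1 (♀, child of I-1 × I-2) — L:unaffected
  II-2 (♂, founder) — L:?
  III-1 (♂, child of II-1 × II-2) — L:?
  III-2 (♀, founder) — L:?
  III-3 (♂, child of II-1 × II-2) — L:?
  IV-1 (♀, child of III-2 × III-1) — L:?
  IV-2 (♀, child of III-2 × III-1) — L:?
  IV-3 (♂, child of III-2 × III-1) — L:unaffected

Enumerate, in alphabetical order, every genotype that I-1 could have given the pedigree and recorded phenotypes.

I-1 ∈ {X^LX^L, X^LX^l}

L/I-1 ? ·: X^LX^L|X^LX^l
L/I-2 aff ·: X^lY
L/II-1 un I-1×I-2: X^LX^l
L/II-2 ? ·: X^LY|X^lY
L/III-1 ? II-1×II-2: X^LY|X^lY
L/III-2 ? ·: X^LX^L|X^LX^l
L/III-3 ? II-1×II-2: X^LY|X^lY
L/IV-1 ? III-2×III-1: X^LX^L|X^LX^l|X^lX^l
L/IV-2 ? III-2×III-1: X^LX^L|X^LX^l|X^lX^l
L/IV-3 un III-2×III-1: X^LY
⇒ L over [I-1,I-2,II-1,II-2,III-1,III-2,III-3,IV-1,IV-2,IV-3]: 80 consistent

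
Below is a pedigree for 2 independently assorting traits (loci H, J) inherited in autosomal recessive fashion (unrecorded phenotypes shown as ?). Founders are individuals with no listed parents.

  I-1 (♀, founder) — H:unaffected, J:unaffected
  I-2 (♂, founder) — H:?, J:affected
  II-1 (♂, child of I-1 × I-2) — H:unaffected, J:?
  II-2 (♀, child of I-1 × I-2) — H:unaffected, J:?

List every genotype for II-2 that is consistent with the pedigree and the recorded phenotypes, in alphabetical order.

H/I-1 un ·: HH|Hh
H/I-2 ? ·: HH|Hh|hh
H/II-1 un I-1×I-2: HH|Hh
H/II-2 un I-1×I-2: HH|Hh
⇒ H over [I-1,I-2,II-1,II-2]: 15 consistent
J/I-1 un ·: JJ|Jj
J/I-2 aff ·: jj
J/II-1 ? I-1×I-2: Jj|jj
J/II-2 ? I-1×I-2: Jj|jj
⇒ J over [I-1,I-2,II-1,II-2]: 5 consistent

II-2 ∈ {HH Jj, HH jj, Hh Jj, Hh jj}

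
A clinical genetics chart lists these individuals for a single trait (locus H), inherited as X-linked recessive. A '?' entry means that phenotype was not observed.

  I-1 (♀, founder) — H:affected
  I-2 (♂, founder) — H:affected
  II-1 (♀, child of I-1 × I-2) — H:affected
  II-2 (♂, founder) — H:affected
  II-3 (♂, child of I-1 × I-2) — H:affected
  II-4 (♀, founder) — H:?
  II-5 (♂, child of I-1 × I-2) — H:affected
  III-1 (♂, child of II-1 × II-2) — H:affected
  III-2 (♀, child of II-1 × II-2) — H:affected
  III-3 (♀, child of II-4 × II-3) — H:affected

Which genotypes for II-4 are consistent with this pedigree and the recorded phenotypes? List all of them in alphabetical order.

II-4 ∈ {X^HX^h, X^hX^h}

H/I-1 aff ·: X^hX^h
H/I-2 aff ·: X^hY
H/II-1 aff I-1×I-2: X^hX^h
H/II-2 aff ·: X^hY
H/II-3 aff I-1×I-2: X^hY
H/II-4 ? ·: X^HX^h|X^hX^h
H/II-5 aff I-1×I-2: X^hY
H/III-1 aff II-1×II-2: X^hY
H/III-2 aff II-1×II-2: X^hX^h
H/III-3 aff II-4×II-3: X^hX^h
⇒ H over [I-1,I-2,II-1,II-2,II-3,II-4,II-5,III-1,III-2,III-3]: 2 consistent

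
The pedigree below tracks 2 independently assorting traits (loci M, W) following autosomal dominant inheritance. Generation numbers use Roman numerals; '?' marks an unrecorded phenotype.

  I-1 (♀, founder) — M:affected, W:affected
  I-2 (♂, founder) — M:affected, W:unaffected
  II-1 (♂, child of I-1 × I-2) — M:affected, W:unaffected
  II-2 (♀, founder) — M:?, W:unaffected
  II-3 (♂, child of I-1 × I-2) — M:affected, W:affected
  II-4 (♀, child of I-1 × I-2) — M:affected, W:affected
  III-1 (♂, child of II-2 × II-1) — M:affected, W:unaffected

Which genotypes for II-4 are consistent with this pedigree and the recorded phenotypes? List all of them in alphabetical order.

II-4 ∈ {MM Ww, Mm Ww}

M/I-1 aff ·: Mm|MM
M/I-2 aff ·: Mm|MM
M/II-1 aff I-1×I-2: Mm|MM
M/II-2 ? ·: mm|Mm|MM
M/II-3 aff I-1×I-2: Mm|MM
M/II-4 aff I-1×I-2: Mm|MM
M/III-1 aff II-2×II-1: Mm|MM
⇒ M over [I-1,I-2,II-1,II-2,II-3,II-4,III-1]: 112 consistent
W/I-1 aff ·: Ww
W/I-2 un ·: ww
W/II-1 un I-1×I-2: ww
W/II-2 un ·: ww
W/II-3 aff I-1×I-2: Ww
W/II-4 aff I-1×I-2: Ww
W/III-1 un II-2×II-1: ww
⇒ W over [I-1,I-2,II-1,II-2,II-3,II-4,III-1]: 1 consistent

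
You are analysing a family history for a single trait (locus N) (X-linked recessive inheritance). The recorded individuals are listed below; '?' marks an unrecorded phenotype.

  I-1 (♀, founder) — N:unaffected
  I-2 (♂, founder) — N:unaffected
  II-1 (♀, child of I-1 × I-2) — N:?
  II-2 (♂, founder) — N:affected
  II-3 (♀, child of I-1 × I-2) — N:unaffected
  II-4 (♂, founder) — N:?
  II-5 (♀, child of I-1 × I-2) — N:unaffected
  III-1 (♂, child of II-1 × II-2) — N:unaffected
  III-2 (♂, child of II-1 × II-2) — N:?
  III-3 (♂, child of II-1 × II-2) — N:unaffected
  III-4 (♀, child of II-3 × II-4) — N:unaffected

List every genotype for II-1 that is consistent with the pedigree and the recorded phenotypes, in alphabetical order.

N/I-1 un ·: X^NX^N|X^NX^n
N/I-2 un ·: X^NY
N/II-1 ? I-1×I-2: X^NX^N|X^NX^n
N/II-2 aff ·: X^nY
N/II-3 un I-1×I-2: X^NX^N|X^NX^n
N/II-4 ? ·: X^NY|X^nY
N/II-5 un I-1×I-2: X^NX^N|X^NX^n
N/III-1 un II-1×II-2: X^NY
N/III-2 ? II-1×II-2: X^NY|X^nY
N/III-3 un II-1×II-2: X^NY
N/III-4 un II-3×II-4: X^NX^N|X^NX^n
⇒ N over [I-1,I-2,II-1,II-2,II-3,II-4,II-5,III-1,III-2,III-3,III-4]: 32 consistent

II-1 ∈ {X^NX^N, X^NX^n}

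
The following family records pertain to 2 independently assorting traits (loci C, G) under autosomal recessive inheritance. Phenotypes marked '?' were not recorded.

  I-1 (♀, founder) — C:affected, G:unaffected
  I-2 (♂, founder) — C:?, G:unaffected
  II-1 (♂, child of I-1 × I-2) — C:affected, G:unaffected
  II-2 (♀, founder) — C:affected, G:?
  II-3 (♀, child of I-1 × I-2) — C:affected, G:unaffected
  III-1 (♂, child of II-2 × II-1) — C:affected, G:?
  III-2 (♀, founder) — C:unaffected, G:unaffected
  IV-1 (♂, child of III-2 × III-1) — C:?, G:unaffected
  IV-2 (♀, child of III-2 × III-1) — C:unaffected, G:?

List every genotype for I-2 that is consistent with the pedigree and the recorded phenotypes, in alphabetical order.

I-2 ∈ {Cc GG, Cc Gg, cc GG, cc Gg}

C/I-1 aff ·: cc
C/I-2 ? ·: Cc|cc
C/II-1 aff I-1×I-2: cc
C/II-2 aff ·: cc
C/II-3 aff I-1×I-2: cc
C/III-1 aff II-2×II-1: cc
C/III-2 un ·: CC|Cc
C/IV-1 ? III-2×III-1: Cc|cc
C/IV-2 un III-2×III-1: Cc
⇒ C over [I-1,I-2,II-1,II-2,II-3,III-1,III-2,IV-1,IV-2]: 6 consistent
G/I-1 un ·: GG|Gg
G/I-2 un ·: GG|Gg
G/II-1 un I-1×I-2: GG|Gg
G/II-2 ? ·: GG|Gg|gg
G/II-3 un I-1×I-2: GG|Gg
G/III-1 ? II-2×II-1: GG|Gg|gg
G/III-2 un ·: GG|Gg
G/IV-1 un III-2×III-1: GG|Gg
G/IV-2 ? III-2×III-1: GG|Gg|gg
⇒ G over [I-1,I-2,II-1,II-2,II-3,III-1,III-2,IV-1,IV-2]: 486 consistent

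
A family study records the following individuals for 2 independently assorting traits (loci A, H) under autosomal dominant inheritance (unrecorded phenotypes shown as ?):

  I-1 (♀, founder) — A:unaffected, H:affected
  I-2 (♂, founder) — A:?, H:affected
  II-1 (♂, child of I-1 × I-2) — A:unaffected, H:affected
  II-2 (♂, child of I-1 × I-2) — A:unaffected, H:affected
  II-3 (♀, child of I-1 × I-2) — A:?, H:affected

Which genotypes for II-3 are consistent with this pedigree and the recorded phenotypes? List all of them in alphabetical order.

II-3 ∈ {Aa HH, Aa Hh, aa HH, aa Hh}

A/I-1 un ·: aa
A/I-2 ? ·: aa|Aa
A/II-1 un I-1×I-2: aa
A/II-2 un I-1×I-2: aa
A/II-3 ? I-1×I-2: aa|Aa
⇒ A over [I-1,I-2,II-1,II-2,II-3]: 3 consistent
H/I-1 aff ·: Hh|HH
H/I-2 aff ·: Hh|HH
H/II-1 aff I-1×I-2: Hh|HH
H/II-2 aff I-1×I-2: Hh|HH
H/II-3 aff I-1×I-2: Hh|HH
⇒ H over [I-1,I-2,II-1,II-2,II-3]: 25 consistent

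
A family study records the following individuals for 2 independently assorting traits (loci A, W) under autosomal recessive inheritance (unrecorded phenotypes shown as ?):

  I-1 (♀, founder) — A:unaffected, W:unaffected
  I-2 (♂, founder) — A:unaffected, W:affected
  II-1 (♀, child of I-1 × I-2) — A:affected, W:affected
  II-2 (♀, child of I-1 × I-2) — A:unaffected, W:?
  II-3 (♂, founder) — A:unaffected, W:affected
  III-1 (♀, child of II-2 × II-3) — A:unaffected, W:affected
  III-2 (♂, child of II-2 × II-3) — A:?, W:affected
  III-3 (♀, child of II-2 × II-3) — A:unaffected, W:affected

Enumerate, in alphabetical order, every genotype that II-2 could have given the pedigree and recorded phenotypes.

II-2 ∈ {AA Ww, AA ww, Aa Ww, Aa ww}

A/I-1 un ·: Aa
A/I-2 un ·: Aa
A/II-1 aff I-1×I-2: aa
A/II-2 un I-1×I-2: AA|Aa
A/II-3 un ·: AA|Aa
A/III-1 un II-2×II-3: AA|Aa
A/III-2 ? II-2×II-3: AA|Aa|aa
A/III-3 un II-2×II-3: AA|Aa
⇒ A over [I-1,I-2,II-1,II-2,II-3,III-1,III-2,III-3]: 29 consistent
W/I-1 un ·: Ww
W/I-2 aff ·: ww
W/II-1 aff I-1×I-2: ww
W/II-2 ? I-1×I-2: Ww|ww
W/II-3 aff ·: ww
W/III-1 aff II-2×II-3: ww
W/III-2 aff II-2×II-3: ww
W/III-3 aff II-2×II-3: ww
⇒ W over [I-1,I-2,II-1,II-2,II-3,III-1,III-2,III-3]: 2 consistent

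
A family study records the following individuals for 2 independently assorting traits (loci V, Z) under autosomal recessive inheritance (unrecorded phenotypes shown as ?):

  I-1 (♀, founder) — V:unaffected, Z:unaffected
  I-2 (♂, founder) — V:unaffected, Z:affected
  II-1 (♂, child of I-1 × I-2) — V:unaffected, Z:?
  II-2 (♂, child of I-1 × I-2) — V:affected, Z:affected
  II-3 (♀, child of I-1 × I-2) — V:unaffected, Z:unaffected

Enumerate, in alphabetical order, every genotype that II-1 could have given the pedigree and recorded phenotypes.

V/I-1 un ·: Vv
V/I-2 un ·: Vv
V/II-1 un I-1×I-2: VV|Vv
V/II-2 aff I-1×I-2: vv
V/II-3 un I-1×I-2: VV|Vv
⇒ V over [I-1,I-2,II-1,II-2,II-3]: 4 consistent
Z/I-1 un ·: Zz
Z/I-2 aff ·: zz
Z/II-1 ? I-1×I-2: Zz|zz
Z/II-2 aff I-1×I-2: zz
Z/II-3 un I-1×I-2: Zz
⇒ Z over [I-1,I-2,II-1,II-2,II-3]: 2 consistent

II-1 ∈ {VV Zz, VV zz, Vv Zz, Vv zz}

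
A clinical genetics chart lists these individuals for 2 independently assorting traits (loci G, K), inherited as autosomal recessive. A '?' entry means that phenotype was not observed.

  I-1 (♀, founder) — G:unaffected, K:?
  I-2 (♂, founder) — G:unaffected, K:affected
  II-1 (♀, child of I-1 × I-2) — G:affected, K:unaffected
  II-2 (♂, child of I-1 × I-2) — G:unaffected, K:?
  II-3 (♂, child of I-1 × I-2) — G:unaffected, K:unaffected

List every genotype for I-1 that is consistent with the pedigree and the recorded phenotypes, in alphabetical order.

I-1 ∈ {Gg KK, Gg Kk}

G/I-1 un ·: Gg
G/I-2 un ·: Gg
G/II-1 aff I-1×I-2: gg
G/II-2 un I-1×I-2: GG|Gg
G/II-3 un I-1×I-2: GG|Gg
⇒ G over [I-1,I-2,II-1,II-2,II-3]: 4 consistent
K/I-1 ? ·: KK|Kk
K/I-2 aff ·: kk
K/II-1 un I-1×I-2: Kk
K/II-2 ? I-1×I-2: Kk|kk
K/II-3 un I-1×I-2: Kk
⇒ K over [I-1,I-2,II-1,II-2,II-3]: 3 consistent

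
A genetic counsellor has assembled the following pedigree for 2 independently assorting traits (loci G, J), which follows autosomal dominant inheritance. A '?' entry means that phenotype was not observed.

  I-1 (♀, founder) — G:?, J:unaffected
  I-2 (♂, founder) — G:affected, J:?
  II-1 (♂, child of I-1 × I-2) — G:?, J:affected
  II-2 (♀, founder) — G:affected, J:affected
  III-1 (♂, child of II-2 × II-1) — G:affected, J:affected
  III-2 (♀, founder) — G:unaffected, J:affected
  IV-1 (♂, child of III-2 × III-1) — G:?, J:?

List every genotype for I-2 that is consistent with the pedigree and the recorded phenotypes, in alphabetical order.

G/I-1 ? ·: gg|Gg|GG
G/I-2 aff ·: Gg|GG
G/II-1 ? I-1×I-2: gg|Gg|GG
G/II-2 aff ·: Gg|GG
G/III-1 aff II-2×II-1: Gg|GG
G/III-2 un ·: gg
G/IV-1 ? III-2×III-1: gg|Gg
⇒ G over [I-1,I-2,II-1,II-2,III-1,III-2,IV-1]: 54 consistent
J/I-1 un ·: jj
J/I-2 ? ·: Jj|JJ
J/II-1 aff I-1×I-2: Jj
J/II-2 aff ·: Jj|JJ
J/III-1 aff II-2×II-1: Jj|JJ
J/III-2 aff ·: Jj|JJ
J/IV-1 ? III-2×III-1: jj|Jj|JJ
⇒ J over [I-1,I-2,II-1,II-2,III-1,III-2,IV-1]: 32 consistent

I-2 ∈ {GG JJ, GG Jj, Gg JJ, Gg Jj}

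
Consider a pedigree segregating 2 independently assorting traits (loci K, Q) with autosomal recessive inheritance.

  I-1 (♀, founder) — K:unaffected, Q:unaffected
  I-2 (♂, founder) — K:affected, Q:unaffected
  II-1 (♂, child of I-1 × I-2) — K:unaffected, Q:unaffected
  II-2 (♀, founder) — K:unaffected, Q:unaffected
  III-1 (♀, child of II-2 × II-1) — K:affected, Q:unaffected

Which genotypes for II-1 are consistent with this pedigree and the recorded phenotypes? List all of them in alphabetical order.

K/I-1 un ·: KK|Kk
K/I-2 aff ·: kk
K/II-1 un I-1×I-2: Kk
K/II-2 un ·: Kk
K/III-1 aff II-2×II-1: kk
⇒ K over [I-1,I-2,II-1,II-2,III-1]: 2 consistent
Q/I-1 un ·: QQ|Qq
Q/I-2 un ·: QQ|Qq
Q/II-1 un I-1×I-2: QQ|Qq
Q/II-2 un ·: QQ|Qq
Q/III-1 un II-2×II-1: QQ|Qq
⇒ Q over [I-1,I-2,II-1,II-2,III-1]: 24 consistent

II-1 ∈ {Kk QQ, Kk Qq}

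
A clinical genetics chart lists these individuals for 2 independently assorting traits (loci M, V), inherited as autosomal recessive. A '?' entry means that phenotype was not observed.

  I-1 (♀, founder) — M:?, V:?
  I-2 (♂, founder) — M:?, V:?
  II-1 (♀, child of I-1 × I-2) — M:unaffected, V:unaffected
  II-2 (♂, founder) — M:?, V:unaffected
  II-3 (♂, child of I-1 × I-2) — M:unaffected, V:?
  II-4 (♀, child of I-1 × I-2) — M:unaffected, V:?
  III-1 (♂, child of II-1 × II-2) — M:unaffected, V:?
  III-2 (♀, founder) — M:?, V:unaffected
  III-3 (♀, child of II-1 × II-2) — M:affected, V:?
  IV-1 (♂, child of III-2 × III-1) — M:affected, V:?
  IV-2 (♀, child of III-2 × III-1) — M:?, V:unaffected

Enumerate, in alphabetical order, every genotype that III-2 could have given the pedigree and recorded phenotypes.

M/I-1 ? ·: MM|Mm|mm
M/I-2 ? ·: MM|Mm|mm
M/II-1 un I-1×I-2: Mm
M/II-2 ? ·: Mm|mm
M/II-3 un I-1×I-2: MM|Mm
M/II-4 un I-1×I-2: MM|Mm
M/III-1 un II-1×II-2: Mm
M/III-2 ? ·: Mm|mm
M/III-3 aff II-1×II-2: mm
M/IV-1 aff III-2×III-1: mm
M/IV-2 ? III-2×III-1: MM|Mm|mm
⇒ M over [I-1,I-2,II-1,II-2,II-3,II-4,III-1,III-2,III-3,IV-1,IV-2]: 160 consistent
V/I-1 ? ·: VV|Vv|vv
V/I-2 ? ·: VV|Vv|vv
V/II-1 un I-1×I-2: VV|Vv
V/II-2 un ·: VV|Vv
V/II-3 ? I-1×I-2: VV|Vv|vv
V/II-4 ? I-1×I-2: VV|Vv|vv
V/III-1 ? II-1×II-2: VV|Vv|vv
V/III-2 un ·: VV|Vv
V/III-3 ? II-1×II-2: VV|Vv|vv
V/IV-1 ? III-2×III-1: VV|Vv|vv
V/IV-2 un III-2×III-1: VV|Vv
⇒ V over [I-1,I-2,II-1,II-2,II-3,II-4,III-1,III-2,III-3,IV-1,IV-2]: 2898 consistent

III-2 ∈ {Mm VV, Mm Vv, mm VV, mm Vv}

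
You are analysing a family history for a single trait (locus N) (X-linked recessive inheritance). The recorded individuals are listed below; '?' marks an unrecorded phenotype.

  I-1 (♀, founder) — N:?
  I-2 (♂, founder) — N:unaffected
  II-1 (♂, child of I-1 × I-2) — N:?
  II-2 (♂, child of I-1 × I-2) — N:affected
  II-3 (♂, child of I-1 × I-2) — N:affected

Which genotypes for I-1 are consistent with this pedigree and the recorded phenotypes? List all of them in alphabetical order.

I-1 ∈ {X^NX^n, X^nX^n}

N/I-1 ? ·: X^NX^n|X^nX^n
N/I-2 un ·: X^NY
N/II-1 ? I-1×I-2: X^NY|X^nY
N/II-2 aff I-1×I-2: X^nY
N/II-3 aff I-1×I-2: X^nY
⇒ N over [I-1,I-2,II-1,II-2,II-3]: 3 consistent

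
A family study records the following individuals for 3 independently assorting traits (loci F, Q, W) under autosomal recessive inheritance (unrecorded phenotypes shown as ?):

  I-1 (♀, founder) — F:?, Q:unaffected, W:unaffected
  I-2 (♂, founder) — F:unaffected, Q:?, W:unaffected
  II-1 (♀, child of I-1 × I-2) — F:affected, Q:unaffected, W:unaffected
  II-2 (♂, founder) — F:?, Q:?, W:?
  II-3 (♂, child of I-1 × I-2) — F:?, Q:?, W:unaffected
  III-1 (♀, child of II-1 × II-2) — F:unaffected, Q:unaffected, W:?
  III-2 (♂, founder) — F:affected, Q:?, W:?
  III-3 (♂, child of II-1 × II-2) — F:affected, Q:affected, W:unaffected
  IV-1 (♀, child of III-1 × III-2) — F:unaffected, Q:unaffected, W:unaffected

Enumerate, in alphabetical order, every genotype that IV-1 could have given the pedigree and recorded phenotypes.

F/I-1 ? ·: Ff|ff
F/I-2 un ·: Ff
F/II-1 aff I-1×I-2: ff
F/II-2 ? ·: Ff
F/II-3 ? I-1×I-2: FF|Ff|ff
F/III-1 un II-1×II-2: Ff
F/III-2 aff ·: ff
F/III-3 aff II-1×II-2: ff
F/IV-1 un III-1×III-2: Ff
⇒ F over [I-1,I-2,II-1,II-2,II-3,III-1,III-2,III-3,IV-1]: 5 consistent
Q/I-1 un ·: QQ|Qq
Q/I-2 ? ·: QQ|Qq|qq
Q/II-1 un I-1×I-2: Qq
Q/II-2 ? ·: Qq|qq
Q/II-3 ? I-1×I-2: QQ|Qq|qq
Q/III-1 un II-1×II-2: QQ|Qq
Q/III-2 ? ·: QQ|Qq|qq
Q/III-3 aff II-1×II-2: qq
Q/IV-1 un III-1×III-2: QQ|Qq
⇒ Q over [I-1,I-2,II-1,II-2,II-3,III-1,III-2,III-3,IV-1]: 140 consistent
W/I-1 un ·: WW|Ww
W/I-2 un ·: WW|Ww
W/II-1 un I-1×I-2: WW|Ww
W/II-2 ? ·: WW|Ww|ww
W/II-3 un I-1×I-2: WW|Ww
W/III-1 ? II-1×II-2: WW|Ww|ww
W/III-2 ? ·: WW|Ww|ww
W/III-3 un II-1×II-2: WW|Ww
W/IV-1 un III-1×III-2: WW|Ww
⇒ W over [I-1,I-2,II-1,II-2,II-3,III-1,III-2,III-3,IV-1]: 471 consistent

IV-1 ∈ {Ff QQ WW, Ff QQ Ww, Ff Qq WW, Ff Qq Ww}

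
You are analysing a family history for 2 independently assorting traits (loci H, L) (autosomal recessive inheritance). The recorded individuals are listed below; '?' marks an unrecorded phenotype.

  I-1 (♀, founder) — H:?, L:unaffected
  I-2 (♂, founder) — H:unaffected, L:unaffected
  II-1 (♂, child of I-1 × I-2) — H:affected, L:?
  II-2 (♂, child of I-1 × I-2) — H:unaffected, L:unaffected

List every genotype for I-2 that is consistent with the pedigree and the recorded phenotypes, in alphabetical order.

H/I-1 ? ·: Hh|hh
H/I-2 un ·: Hh
H/II-1 aff I-1×I-2: hh
H/II-2 un I-1×I-2: HH|Hh
⇒ H over [I-1,I-2,II-1,II-2]: 3 consistent
L/I-1 un ·: LL|Ll
L/I-2 un ·: LL|Ll
L/II-1 ? I-1×I-2: LL|Ll|ll
L/II-2 un I-1×I-2: LL|Ll
⇒ L over [I-1,I-2,II-1,II-2]: 15 consistent

I-2 ∈ {Hh LL, Hh Ll}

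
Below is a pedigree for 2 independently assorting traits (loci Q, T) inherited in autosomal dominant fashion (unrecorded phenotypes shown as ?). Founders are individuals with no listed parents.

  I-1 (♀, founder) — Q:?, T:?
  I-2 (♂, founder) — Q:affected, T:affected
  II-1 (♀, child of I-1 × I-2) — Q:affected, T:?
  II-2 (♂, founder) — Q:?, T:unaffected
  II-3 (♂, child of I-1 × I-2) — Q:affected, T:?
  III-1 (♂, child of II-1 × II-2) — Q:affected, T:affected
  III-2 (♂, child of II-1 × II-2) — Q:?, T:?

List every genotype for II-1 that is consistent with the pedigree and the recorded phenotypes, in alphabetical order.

II-1 ∈ {QQ TT, QQ Tt, Qq TT, Qq Tt}

Q/I-1 ? ·: qq|Qq|QQ
Q/I-2 aff ·: Qq|QQ
Q/II-1 aff I-1×I-2: Qq|QQ
Q/II-2 ? ·: qq|Qq|QQ
Q/II-3 aff I-1×I-2: Qq|QQ
Q/III-1 aff II-1×II-2: Qq|QQ
Q/III-2 ? II-1×II-2: qq|Qq|QQ
⇒ Q over [I-1,I-2,II-1,II-2,II-3,III-1,III-2]: 138 consistent
T/I-1 ? ·: tt|Tt|TT
T/I-2 aff ·: Tt|TT
T/II-1 ? I-1×I-2: Tt|TT
T/II-2 un ·: tt
T/II-3 ? I-1×I-2: tt|Tt|TT
T/III-1 aff II-1×II-2: Tt
T/III-2 ? II-1×II-2: tt|Tt
⇒ T over [I-1,I-2,II-1,II-2,II-3,III-1,III-2]: 28 consistent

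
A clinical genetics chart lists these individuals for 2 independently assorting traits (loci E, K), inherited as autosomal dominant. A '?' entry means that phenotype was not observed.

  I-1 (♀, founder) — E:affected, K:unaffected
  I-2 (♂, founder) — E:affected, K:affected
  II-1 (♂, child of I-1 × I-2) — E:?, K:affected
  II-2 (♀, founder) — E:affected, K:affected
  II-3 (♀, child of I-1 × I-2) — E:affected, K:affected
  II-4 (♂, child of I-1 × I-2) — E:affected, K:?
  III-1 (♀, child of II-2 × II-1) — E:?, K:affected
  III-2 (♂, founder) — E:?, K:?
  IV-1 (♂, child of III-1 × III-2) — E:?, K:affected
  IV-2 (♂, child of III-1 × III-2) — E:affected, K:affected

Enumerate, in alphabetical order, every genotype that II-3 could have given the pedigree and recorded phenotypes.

II-3 ∈ {EE Kk, Ee Kk}

E/I-1 aff ·: Ee|EE
E/I-2 aff ·: Ee|EE
E/II-1 ? I-1×I-2: ee|Ee|EE
E/II-2 aff ·: Ee|EE
E/II-3 aff I-1×I-2: Ee|EE
E/II-4 aff I-1×I-2: Ee|EE
E/III-1 ? II-2×II-1: ee|Ee|EE
E/III-2 ? ·: ee|Ee|EE
E/IV-1 ? III-1×III-2: ee|Ee|EE
E/IV-2 aff III-1×III-2: Ee|EE
⇒ E over [I-1,I-2,II-1,II-2,II-3,II-4,III-1,III-2,IV-1,IV-2]: 888 consistent
K/I-1 un ·: kk
K/I-2 aff ·: Kk|KK
K/II-1 aff I-1×I-2: Kk
K/II-2 aff ·: Kk|KK
K/II-3 aff I-1×I-2: Kk
K/II-4 ? I-1×I-2: kk|Kk
K/III-1 aff II-2×II-1: Kk|KK
K/III-2 ? ·: kk|Kk|KK
K/IV-1 aff III-1×III-2: Kk|KK
K/IV-2 aff III-1×III-2: Kk|KK
⇒ K over [I-1,I-2,II-1,II-2,II-3,II-4,III-1,III-2,IV-1,IV-2]: 90 consistent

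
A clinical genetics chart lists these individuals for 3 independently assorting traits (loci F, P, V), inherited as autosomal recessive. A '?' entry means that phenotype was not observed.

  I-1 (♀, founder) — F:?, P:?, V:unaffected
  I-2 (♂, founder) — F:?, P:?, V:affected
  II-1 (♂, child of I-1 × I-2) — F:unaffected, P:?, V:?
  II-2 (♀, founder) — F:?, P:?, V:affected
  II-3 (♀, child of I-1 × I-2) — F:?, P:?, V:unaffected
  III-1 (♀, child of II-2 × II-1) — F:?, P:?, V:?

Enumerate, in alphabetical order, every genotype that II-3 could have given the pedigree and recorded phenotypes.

II-3 ∈ {FF PP Vv, FF Pp Vv, FF pp Vv, Ff PP Vv, Ff Pp Vv, Ff pp Vv, ff PP Vv, ff Pp Vv, ff pp Vv}

F/I-1 ? ·: FF|Ff|ff
F/I-2 ? ·: FF|Ff|ff
F/II-1 un I-1×I-2: FF|Ff
F/II-2 ? ·: FF|Ff|ff
F/II-3 ? I-1×I-2: FF|Ff|ff
F/III-1 ? II-2×II-1: FF|Ff|ff
⇒ F over [I-1,I-2,II-1,II-2,II-3,III-1]: 123 consistent
P/I-1 ? ·: PP|Pp|pp
P/I-2 ? ·: PP|Pp|pp
P/II-1 ? I-1×I-2: PP|Pp|pp
P/II-2 ? ·: PP|Pp|pp
P/II-3 ? I-1×I-2: PP|Pp|pp
P/III-1 ? II-2×II-1: PP|Pp|pp
⇒ P over [I-1,I-2,II-1,II-2,II-3,III-1]: 155 consistent
V/I-1 un ·: VV|Vv
V/I-2 aff ·: vv
V/II-1 ? I-1×I-2: Vv|vv
V/II-2 aff ·: vv
V/II-3 un I-1×I-2: Vv
V/III-1 ? II-2×II-1: Vv|vv
⇒ V over [I-1,I-2,II-1,II-2,II-3,III-1]: 5 consistent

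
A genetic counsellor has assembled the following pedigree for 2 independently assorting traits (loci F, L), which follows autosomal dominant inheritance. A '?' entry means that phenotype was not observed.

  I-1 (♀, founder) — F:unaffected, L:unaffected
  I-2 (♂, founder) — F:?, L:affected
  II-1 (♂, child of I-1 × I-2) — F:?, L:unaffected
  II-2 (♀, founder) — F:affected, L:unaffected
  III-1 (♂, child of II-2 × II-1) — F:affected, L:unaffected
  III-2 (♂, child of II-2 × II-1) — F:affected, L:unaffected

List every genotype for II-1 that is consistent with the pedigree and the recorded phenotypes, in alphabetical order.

F/I-1 un ·: ff
F/I-2 ? ·: ff|Ff|FF
F/II-1 ? I-1×I-2: ff|Ff
F/II-2 aff ·: Ff|FF
F/III-1 aff II-2×II-1: Ff|FF
F/III-2 aff II-2×II-1: Ff|FF
⇒ F over [I-1,I-2,II-1,II-2,III-1,III-2]: 20 consistent
L/I-1 un ·: ll
L/I-2 aff ·: Ll
L/II-1 un I-1×I-2: ll
L/II-2 un ·: ll
L/III-1 un II-2×II-1: ll
L/III-2 un II-2×II-1: ll
⇒ L over [I-1,I-2,II-1,II-2,III-1,III-2]: 1 consistent

II-1 ∈ {Ff ll, ff ll}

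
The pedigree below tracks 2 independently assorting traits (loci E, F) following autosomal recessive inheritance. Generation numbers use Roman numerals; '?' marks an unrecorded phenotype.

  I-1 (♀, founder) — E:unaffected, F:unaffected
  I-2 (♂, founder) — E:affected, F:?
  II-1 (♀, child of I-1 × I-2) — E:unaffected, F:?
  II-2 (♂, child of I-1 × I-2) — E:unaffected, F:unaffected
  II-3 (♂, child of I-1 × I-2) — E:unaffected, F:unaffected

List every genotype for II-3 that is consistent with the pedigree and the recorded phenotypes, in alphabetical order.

E/I-1 un ·: EE|Ee
E/I-2 aff ·: ee
E/II-1 un I-1×I-2: Ee
E/II-2 un I-1×I-2: Ee
E/II-3 un I-1×I-2: Ee
⇒ E over [I-1,I-2,II-1,II-2,II-3]: 2 consistent
F/I-1 un ·: FF|Ff
F/I-2 ? ·: FF|Ff|ff
F/II-1 ? I-1×I-2: FF|Ff|ff
F/II-2 un I-1×I-2: FF|Ff
F/II-3 un I-1×I-2: FF|Ff
⇒ F over [I-1,I-2,II-1,II-2,II-3]: 32 consistent

II-3 ∈ {Ee FF, Ee Ff}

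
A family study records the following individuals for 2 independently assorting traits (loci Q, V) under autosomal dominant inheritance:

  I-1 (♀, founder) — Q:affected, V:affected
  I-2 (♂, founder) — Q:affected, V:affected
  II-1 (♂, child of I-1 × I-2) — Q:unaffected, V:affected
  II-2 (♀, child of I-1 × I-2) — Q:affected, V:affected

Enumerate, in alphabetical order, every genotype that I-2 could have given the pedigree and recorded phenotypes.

I-2 ∈ {Qq VV, Qq Vv}

Q/I-1 aff ·: Qq
Q/I-2 aff ·: Qq
Q/II-1 un I-1×I-2: qq
Q/II-2 aff I-1×I-2: Qq|QQ
⇒ Q over [I-1,I-2,II-1,II-2]: 2 consistent
V/I-1 aff ·: Vv|VV
V/I-2 aff ·: Vv|VV
V/II-1 aff I-1×I-2: Vv|VV
V/II-2 aff I-1×I-2: Vv|VV
⇒ V over [I-1,I-2,II-1,II-2]: 13 consistent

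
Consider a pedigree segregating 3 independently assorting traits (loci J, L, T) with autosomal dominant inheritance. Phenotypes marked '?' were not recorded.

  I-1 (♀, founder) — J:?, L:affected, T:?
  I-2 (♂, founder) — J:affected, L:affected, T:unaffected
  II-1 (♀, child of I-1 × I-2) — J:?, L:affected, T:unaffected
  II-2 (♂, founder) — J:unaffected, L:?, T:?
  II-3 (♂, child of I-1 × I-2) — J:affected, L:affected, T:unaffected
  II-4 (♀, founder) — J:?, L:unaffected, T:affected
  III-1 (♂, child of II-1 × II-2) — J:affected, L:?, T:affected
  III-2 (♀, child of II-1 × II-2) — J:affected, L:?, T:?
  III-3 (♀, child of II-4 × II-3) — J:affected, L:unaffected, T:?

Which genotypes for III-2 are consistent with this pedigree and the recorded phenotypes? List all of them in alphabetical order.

J/I-1 ? ·: jj|Jj|JJ
J/I-2 aff ·: Jj|JJ
J/II-1 ? I-1×I-2: Jj|JJ
J/II-2 un ·: jj
J/II-3 aff I-1×I-2: Jj|JJ
J/II-4 ? ·: jj|Jj|JJ
J/III-1 aff II-1×II-2: Jj
J/III-2 aff II-1×II-2: Jj
J/III-3 aff II-4×II-3: Jj|JJ
⇒ J over [I-1,I-2,II-1,II-2,II-3,II-4,III-1,III-2,III-3]: 68 consistent
L/I-1 aff ·: Ll|LL
L/I-2 aff ·: Ll|LL
L/II-1 aff I-1×I-2: Ll|LL
L/II-2 ? ·: ll|Ll|LL
L/II-3 aff I-1×I-2: Ll
L/II-4 un ·: ll
L/III-1 ? II-1×II-2: ll|Ll|LL
L/III-2 ? II-1×II-2: ll|Ll|LL
L/III-3 un II-4×II-3: ll
⇒ L over [I-1,I-2,II-1,II-2,II-3,II-4,III-1,III-2,III-3]: 69 consistent
T/I-1 ? ·: tt|Tt
T/I-2 un ·: tt
T/II-1 un I-1×I-2: tt
T/II-2 ? ·: Tt|TT
T/II-3 un I-1×I-2: tt
T/II-4 aff ·: Tt|TT
T/III-1 aff II-1×II-2: Tt
T/III-2 ? II-1×II-2: tt|Tt
T/III-3 ? II-4×II-3: tt|Tt
⇒ T over [I-1,I-2,II-1,II-2,II-3,II-4,III-1,III-2,III-3]: 18 consistent

III-2 ∈ {Jj LL Tt, Jj LL tt, Jj Ll Tt, Jj Ll tt, Jj ll Tt, Jj ll tt}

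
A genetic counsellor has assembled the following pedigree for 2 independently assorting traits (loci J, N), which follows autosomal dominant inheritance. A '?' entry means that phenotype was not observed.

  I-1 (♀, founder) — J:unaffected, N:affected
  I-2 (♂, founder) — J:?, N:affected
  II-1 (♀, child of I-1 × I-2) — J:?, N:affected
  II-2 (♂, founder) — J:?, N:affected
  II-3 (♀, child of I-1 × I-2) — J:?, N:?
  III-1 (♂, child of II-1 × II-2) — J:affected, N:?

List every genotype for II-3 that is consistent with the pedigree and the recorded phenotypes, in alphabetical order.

J/I-1 un ·: jj
J/I-2 ? ·: jj|Jj|JJ
J/II-1 ? I-1×I-2: jj|Jj
J/II-2 ? ·: jj|Jj|JJ
J/II-3 ? I-1×I-2: jj|Jj
J/III-1 aff II-1×II-2: Jj|JJ
⇒ J over [I-1,I-2,II-1,II-2,II-3,III-1]: 21 consistent
N/I-1 aff ·: Nn|NN
N/I-2 aff ·: Nn|NN
N/II-1 aff I-1×I-2: Nn|NN
N/II-2 aff ·: Nn|NN
N/II-3 ? I-1×I-2: nn|Nn|NN
N/III-1 ? II-1×II-2: nn|Nn|NN
⇒ N over [I-1,I-2,II-1,II-2,II-3,III-1]: 59 consistent

II-3 ∈ {Jj NN, Jj Nn, Jj nn, jj NN, jj Nn, jj nn}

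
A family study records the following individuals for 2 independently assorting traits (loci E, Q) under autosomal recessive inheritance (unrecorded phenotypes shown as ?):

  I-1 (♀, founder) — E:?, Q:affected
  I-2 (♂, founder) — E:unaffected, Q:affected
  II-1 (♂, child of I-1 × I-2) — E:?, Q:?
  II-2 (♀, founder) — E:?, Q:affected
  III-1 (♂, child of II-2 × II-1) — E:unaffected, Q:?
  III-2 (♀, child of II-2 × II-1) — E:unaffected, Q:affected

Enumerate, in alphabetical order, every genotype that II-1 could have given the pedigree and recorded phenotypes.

E/I-1 ? ·: EE|Ee|ee
E/I-2 un ·: EE|Ee
E/II-1 ? I-1×I-2: EE|Ee|ee
E/II-2 ? ·: EE|Ee|ee
E/III-1 un II-2×II-1: EE|Ee
E/III-2 un II-2×II-1: EE|Ee
⇒ E over [I-1,I-2,II-1,II-2,III-1,III-2]: 73 consistent
Q/I-1 aff ·: qq
Q/I-2 aff ·: qq
Q/II-1 ? I-1×I-2: qq
Q/II-2 aff ·: qq
Q/III-1 ? II-2×II-1: qq
Q/III-2 aff II-2×II-1: qq
⇒ Q over [I-1,I-2,II-1,II-2,III-1,III-2]: 1 consistent

II-1 ∈ {EE qq, Ee qq, ee qq}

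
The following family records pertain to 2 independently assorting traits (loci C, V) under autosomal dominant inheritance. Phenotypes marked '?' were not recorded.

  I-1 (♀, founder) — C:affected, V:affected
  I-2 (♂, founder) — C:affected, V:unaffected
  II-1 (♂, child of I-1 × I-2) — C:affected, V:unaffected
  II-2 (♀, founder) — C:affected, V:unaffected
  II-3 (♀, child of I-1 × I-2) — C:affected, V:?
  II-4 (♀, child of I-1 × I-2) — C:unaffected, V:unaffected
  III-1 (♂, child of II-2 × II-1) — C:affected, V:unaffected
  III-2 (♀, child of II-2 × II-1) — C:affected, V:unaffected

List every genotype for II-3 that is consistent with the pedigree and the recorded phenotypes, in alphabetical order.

II-3 ∈ {CC Vv, CC vv, Cc Vv, Cc vv}

C/I-1 aff ·: Cc
C/I-2 aff ·: Cc
C/II-1 aff I-1×I-2: Cc|CC
C/II-2 aff ·: Cc|CC
C/II-3 aff I-1×I-2: Cc|CC
C/II-4 un I-1×I-2: cc
C/III-1 aff II-2×II-1: Cc|CC
C/III-2 aff II-2×II-1: Cc|CC
⇒ C over [I-1,I-2,II-1,II-2,II-3,II-4,III-1,III-2]: 26 consistent
V/I-1 aff ·: Vv
V/I-2 un ·: vv
V/II-1 un I-1×I-2: vv
V/II-2 un ·: vv
V/II-3 ? I-1×I-2: vv|Vv
V/II-4 un I-1×I-2: vv
V/III-1 un II-2×II-1: vv
V/III-2 un II-2×II-1: vv
⇒ V over [I-1,I-2,II-1,II-2,II-3,II-4,III-1,III-2]: 2 consistent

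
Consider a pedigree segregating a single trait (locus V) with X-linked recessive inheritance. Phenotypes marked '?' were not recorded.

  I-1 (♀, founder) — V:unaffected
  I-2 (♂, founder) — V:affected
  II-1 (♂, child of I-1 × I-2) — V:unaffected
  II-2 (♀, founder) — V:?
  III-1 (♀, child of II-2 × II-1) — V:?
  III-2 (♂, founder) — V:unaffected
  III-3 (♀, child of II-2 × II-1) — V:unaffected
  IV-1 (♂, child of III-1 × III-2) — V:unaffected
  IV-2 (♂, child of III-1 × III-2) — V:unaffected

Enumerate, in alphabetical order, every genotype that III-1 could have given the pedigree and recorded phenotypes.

III-1 ∈ {X^VX^V, X^VX^v}

V/I-1 un ·: X^VX^V|X^VX^v
V/I-2 aff ·: X^vY
V/II-1 un I-1×I-2: X^VY
V/II-2 ? ·: X^VX^V|X^VX^v|X^vX^v
V/III-1 ? II-2×II-1: X^VX^V|X^VX^v
V/III-2 un ·: X^VY
V/III-3 un II-2×II-1: X^VX^V|X^VX^v
V/IV-1 un III-1×III-2: X^VY
V/IV-2 un III-1×III-2: X^VY
⇒ V over [I-1,I-2,II-1,II-2,III-1,III-2,III-3,IV-1,IV-2]: 12 consistent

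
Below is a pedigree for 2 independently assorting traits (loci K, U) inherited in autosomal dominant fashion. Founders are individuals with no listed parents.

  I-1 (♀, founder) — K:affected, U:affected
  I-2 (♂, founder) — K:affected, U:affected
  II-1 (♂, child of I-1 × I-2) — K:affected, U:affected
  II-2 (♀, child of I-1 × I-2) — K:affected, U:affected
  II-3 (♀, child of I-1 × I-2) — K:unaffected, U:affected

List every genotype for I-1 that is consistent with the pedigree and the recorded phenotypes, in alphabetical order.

I-1 ∈ {Kk UU, Kk Uu}

K/I-1 aff ·: Kk
K/I-2 aff ·: Kk
K/II-1 aff I-1×I-2: Kk|KK
K/II-2 aff I-1×I-2: Kk|KK
K/II-3 un I-1×I-2: kk
⇒ K over [I-1,I-2,II-1,II-2,II-3]: 4 consistent
U/I-1 aff ·: Uu|UU
U/I-2 aff ·: Uu|UU
U/II-1 aff I-1×I-2: Uu|UU
U/II-2 aff I-1×I-2: Uu|UU
U/II-3 aff I-1×I-2: Uu|UU
⇒ U over [I-1,I-2,II-1,II-2,II-3]: 25 consistent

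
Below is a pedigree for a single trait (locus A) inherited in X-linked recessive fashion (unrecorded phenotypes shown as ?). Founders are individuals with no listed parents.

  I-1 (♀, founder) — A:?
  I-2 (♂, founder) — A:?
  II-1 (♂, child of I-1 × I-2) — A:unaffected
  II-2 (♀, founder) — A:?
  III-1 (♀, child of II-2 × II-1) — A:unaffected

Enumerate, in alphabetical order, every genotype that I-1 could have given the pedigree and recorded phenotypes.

A/I-1 ? ·: X^AX^A|X^AX^a
A/I-2 ? ·: X^AY|X^aY
A/II-1 un I-1×I-2: X^AY
A/II-2 ? ·: X^AX^A|X^AX^a|X^aX^a
A/III-1 un II-2×II-1: X^AX^A|X^AX^a
⇒ A over [I-1,I-2,II-1,II-2,III-1]: 16 consistent

I-1 ∈ {X^AX^A, X^AX^a}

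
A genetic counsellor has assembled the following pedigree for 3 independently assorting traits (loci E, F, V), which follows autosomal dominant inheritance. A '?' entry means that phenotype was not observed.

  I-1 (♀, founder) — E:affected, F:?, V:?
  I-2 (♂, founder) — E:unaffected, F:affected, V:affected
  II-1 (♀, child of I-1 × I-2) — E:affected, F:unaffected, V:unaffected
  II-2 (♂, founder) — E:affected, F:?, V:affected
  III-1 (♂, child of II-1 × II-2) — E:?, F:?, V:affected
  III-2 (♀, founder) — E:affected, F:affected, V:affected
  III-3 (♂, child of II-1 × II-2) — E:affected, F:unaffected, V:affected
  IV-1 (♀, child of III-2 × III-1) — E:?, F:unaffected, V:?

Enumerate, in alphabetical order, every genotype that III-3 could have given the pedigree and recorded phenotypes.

E/I-1 aff ·: Ee|EE
E/I-2 un ·: ee
E/II-1 aff I-1×I-2: Ee
E/II-2 aff ·: Ee|EE
E/III-1 ? II-1×II-2: ee|Ee|EE
E/III-2 aff ·: Ee|EE
E/III-3 aff II-1×II-2: Ee|EE
E/IV-1 ? III-2×III-1: ee|Ee|EE
⇒ E over [I-1,I-2,II-1,II-2,III-1,III-2,III-3,IV-1]: 76 consistent
F/I-1 ? ·: ff|Ff
F/I-2 aff ·: Ff
F/II-1 un I-1×I-2: ff
F/II-2 ? ·: ff|Ff
F/III-1 ? II-1×II-2: ff|Ff
F/III-2 aff ·: Ff
F/III-3 un II-1×II-2: ff
F/IV-1 un III-2×III-1: ff
⇒ F over [I-1,I-2,II-1,II-2,III-1,III-2,III-3,IV-1]: 6 consistent
V/I-1 ? ·: vv|Vv
V/I-2 aff ·: Vv
V/II-1 un I-1×I-2: vv
V/II-2 aff ·: Vv|VV
V/III-1 aff II-1×II-2: Vv
V/III-2 aff ·: Vv|VV
V/III-3 aff II-1×II-2: Vv
V/IV-1 ? III-2×III-1: vv|Vv|VV
⇒ V over [I-1,I-2,II-1,II-2,III-1,III-2,III-3,IV-1]: 20 consistent

III-3 ∈ {EE ff Vv, Ee ff Vv}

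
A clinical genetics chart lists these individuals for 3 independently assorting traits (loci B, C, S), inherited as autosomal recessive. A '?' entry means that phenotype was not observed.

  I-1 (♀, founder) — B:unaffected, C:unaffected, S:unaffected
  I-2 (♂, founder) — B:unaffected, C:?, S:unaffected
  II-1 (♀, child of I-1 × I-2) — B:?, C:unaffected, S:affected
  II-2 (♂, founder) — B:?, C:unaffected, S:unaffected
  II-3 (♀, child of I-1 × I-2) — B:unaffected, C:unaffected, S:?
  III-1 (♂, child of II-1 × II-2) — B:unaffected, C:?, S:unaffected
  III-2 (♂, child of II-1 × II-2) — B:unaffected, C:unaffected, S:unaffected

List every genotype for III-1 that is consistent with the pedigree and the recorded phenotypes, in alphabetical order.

III-1 ∈ {BB CC Ss, BB Cc Ss, BB cc Ss, Bb CC Ss, Bb Cc Ss, Bb cc Ss}

B/I-1 un ·: BB|Bb
B/I-2 un ·: BB|Bb
B/II-1 ? I-1×I-2: BB|Bb|bb
B/II-2 ? ·: BB|Bb|bb
B/II-3 un I-1×I-2: BB|Bb
B/III-1 un II-1×II-2: BB|Bb
B/III-2 un II-1×II-2: BB|Bb
⇒ B over [I-1,I-2,II-1,II-2,II-3,III-1,III-2]: 100 consistent
C/I-1 un ·: CC|Cc
C/I-2 ? ·: CC|Cc|cc
C/II-1 un I-1×I-2: CC|Cc
C/II-2 un ·: CC|Cc
C/II-3 un I-1×I-2: CC|Cc
C/III-1 ? II-1×II-2: CC|Cc|cc
C/III-2 un II-1×II-2: CC|Cc
⇒ C over [I-1,I-2,II-1,II-2,II-3,III-1,III-2]: 115 consistent
S/I-1 un ·: Ss
S/I-2 un ·: Ss
S/II-1 aff I-1×I-2: ss
S/II-2 un ·: SS|Ss
S/II-3 ? I-1×I-2: SS|Ss|ss
S/III-1 un II-1×II-2: Ss
S/III-2 un II-1×II-2: Ss
⇒ S over [I-1,I-2,II-1,II-2,II-3,III-1,III-2]: 6 consistent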